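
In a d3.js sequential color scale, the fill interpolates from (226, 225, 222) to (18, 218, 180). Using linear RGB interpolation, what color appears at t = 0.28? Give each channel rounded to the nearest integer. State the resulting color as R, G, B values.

(168, 223, 210)

R = 226 + 0.28 × (18 − 226) = 226 + 0.28 × -208 = 167.76 → 168
G = 225 + 0.28 × (218 − 225) = 225 + 0.28 × -7 = 223.04 → 223
B = 222 + 0.28 × (180 − 222) = 222 + 0.28 × -42 = 210.24 → 210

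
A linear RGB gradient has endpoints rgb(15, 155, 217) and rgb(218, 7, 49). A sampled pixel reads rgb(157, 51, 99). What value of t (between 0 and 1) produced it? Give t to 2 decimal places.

0.70

Invert the lerp on the R channel (largest span, 203): t = (157 − 15) / (218 − 15) = 142/203 = 0.69951.
Check on G: (51 − 155)/(7 − 155) = 0.7027 ✓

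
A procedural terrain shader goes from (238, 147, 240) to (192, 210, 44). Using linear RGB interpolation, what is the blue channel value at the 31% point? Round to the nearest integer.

B = 240 + 0.31 × (44 − 240) = 179.24 → 179

179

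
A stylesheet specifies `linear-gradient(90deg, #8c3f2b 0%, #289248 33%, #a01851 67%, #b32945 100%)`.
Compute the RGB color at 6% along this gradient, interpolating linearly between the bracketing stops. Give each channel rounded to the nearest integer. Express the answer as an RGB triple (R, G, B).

6% lies between the 0% and 33% stops, so the local fraction is t = (6 − 0)/(33 − 0) = 6/33 ≈ 0.1818.
#8c3f2b → (140, 63, 43); #289248 → (40, 146, 72).
R = 140 + 0.1818 × (40 − 140) = 121.82 → 122
G = 63 + 0.1818 × (146 − 63) = 78.089 → 78
B = 43 + 0.1818 × (72 − 43) = 48.272 → 48

(122, 78, 48)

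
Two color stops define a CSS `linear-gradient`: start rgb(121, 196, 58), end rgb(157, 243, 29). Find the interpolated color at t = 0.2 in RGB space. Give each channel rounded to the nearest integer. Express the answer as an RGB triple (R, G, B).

R = 121 + 0.2 × (157 − 121) = 121 + 0.2 × 36 = 128.2 → 128
G = 196 + 0.2 × (243 − 196) = 196 + 0.2 × 47 = 205.4 → 205
B = 58 + 0.2 × (29 − 58) = 58 + 0.2 × -29 = 52.2 → 52
So the blended color is (128, 205, 52), about #80cd34.

(128, 205, 52)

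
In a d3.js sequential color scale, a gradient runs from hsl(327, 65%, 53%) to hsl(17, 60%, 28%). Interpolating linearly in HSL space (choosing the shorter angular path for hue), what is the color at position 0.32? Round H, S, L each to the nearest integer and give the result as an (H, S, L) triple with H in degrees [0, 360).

Hue: 17 − 327 = -310°, but |-310| > 180 so the shorter arc goes the other way: Δh = -310 + 360 = 50°.
H = 327 + 0.32 × (50) = 343 → 343°
S = 65 + 0.32 × (60 − 65) = 63.4 → 63%
L = 53 + 0.32 × (28 − 53) = 45 → 45%

(343, 63, 45)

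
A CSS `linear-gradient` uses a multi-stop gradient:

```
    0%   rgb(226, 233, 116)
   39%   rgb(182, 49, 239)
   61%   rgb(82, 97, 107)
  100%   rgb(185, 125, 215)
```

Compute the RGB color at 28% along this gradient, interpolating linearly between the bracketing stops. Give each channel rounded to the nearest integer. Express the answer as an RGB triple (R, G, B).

28% lies between the 0% and 39% stops, so the local fraction is t = (28 − 0)/(39 − 0) = 28/39 ≈ 0.7179.
R = 226 + 0.7179 × (182 − 226) = 194.412 → 194
G = 233 + 0.7179 × (49 − 233) = 100.906 → 101
B = 116 + 0.7179 × (239 − 116) = 204.302 → 204

(194, 101, 204)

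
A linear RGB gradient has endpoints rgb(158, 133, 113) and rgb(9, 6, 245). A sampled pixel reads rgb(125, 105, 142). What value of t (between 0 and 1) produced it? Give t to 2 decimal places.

Invert the lerp on the R channel (largest span, 149): t = (125 − 158) / (9 − 158) = -33/-149 = 0.22148.
Check on G: (105 − 133)/(6 − 133) = 0.2205 ✓

0.22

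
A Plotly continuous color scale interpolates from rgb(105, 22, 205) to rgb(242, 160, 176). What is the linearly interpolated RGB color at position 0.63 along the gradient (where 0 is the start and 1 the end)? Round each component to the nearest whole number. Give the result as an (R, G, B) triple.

(191, 109, 187)

R = 105 + 0.63 × (242 − 105) = 105 + 0.63 × 137 = 191.31 → 191
G = 22 + 0.63 × (160 − 22) = 22 + 0.63 × 138 = 108.94 → 109
B = 205 + 0.63 × (176 − 205) = 205 + 0.63 × -29 = 186.73 → 187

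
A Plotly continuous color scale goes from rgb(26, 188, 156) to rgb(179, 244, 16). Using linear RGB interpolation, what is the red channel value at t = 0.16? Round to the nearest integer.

50

R = 26 + 0.16 × (179 − 26) = 50.48 → 50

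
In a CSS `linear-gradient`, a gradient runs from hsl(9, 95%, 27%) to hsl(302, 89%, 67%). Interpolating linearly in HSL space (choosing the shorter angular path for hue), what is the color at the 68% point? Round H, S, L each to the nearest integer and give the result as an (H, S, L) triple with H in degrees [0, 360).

Hue: 302 − 9 = 293°, but |293| > 180 so the shorter arc goes the other way: Δh = 293 − 360 = -67°.
H = 9 + 0.68 × (-67) = -36.56 → -37 → -37 mod 360 = 323°
S = 95 + 0.68 × (89 − 95) = 90.92 → 91%
L = 27 + 0.68 × (67 − 27) = 54.2 → 54%

(323, 91, 54)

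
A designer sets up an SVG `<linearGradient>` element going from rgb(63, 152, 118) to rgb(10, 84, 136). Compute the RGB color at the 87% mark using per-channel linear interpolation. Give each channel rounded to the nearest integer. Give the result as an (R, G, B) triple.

87% corresponds to t = 0.87.
R = 63 + 0.87 × (10 − 63) = 63 + 0.87 × -53 = 16.89 → 17
G = 152 + 0.87 × (84 − 152) = 152 + 0.87 × -68 = 92.84 → 93
B = 118 + 0.87 × (136 − 118) = 118 + 0.87 × 18 = 133.66 → 134

(17, 93, 134)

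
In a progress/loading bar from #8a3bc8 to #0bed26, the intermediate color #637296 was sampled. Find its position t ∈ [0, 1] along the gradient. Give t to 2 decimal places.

Invert the lerp on the G channel (largest span, 178): t = (114 − 59) / (237 − 59) = 55/178 = 0.30899.
Check on R: (99 − 138)/(11 − 138) = 0.3071 ✓

0.31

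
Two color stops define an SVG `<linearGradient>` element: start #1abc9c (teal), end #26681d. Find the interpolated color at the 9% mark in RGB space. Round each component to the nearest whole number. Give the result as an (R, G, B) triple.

#1abc9c → (26, 188, 156); #26681d → (38, 104, 29).
9% corresponds to t = 0.09.
R = 26 + 0.09 × (38 − 26) = 26 + 0.09 × 12 = 27.08 → 27
G = 188 + 0.09 × (104 − 188) = 188 + 0.09 × -84 = 180.44 → 180
B = 156 + 0.09 × (29 − 156) = 156 + 0.09 × -127 = 144.57 → 145

(27, 180, 145)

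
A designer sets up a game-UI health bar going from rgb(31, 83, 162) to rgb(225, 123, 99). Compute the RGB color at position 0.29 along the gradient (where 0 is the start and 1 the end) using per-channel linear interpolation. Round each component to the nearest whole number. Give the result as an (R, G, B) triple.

(87, 95, 144)

R = 31 + 0.29 × (225 − 31) = 31 + 0.29 × 194 = 87.26 → 87
G = 83 + 0.29 × (123 − 83) = 83 + 0.29 × 40 = 94.6 → 95
B = 162 + 0.29 × (99 − 162) = 162 + 0.29 × -63 = 143.73 → 144
So the blended color is (87, 95, 144), about #575f90.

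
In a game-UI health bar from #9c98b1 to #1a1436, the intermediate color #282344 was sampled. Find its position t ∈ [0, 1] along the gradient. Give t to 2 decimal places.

0.89

Invert the lerp on the G channel (largest span, 132): t = (35 − 152) / (20 − 152) = -117/-132 = 0.88636.
Check on R: (40 − 156)/(26 − 156) = 0.8923 ✓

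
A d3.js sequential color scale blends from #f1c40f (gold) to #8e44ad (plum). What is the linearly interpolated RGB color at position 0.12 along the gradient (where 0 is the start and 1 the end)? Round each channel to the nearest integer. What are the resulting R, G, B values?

(229, 181, 34)

#f1c40f → (241, 196, 15); #8e44ad → (142, 68, 173).
R = 241 + 0.12 × (142 − 241) = 241 + 0.12 × -99 = 229.12 → 229
G = 196 + 0.12 × (68 − 196) = 196 + 0.12 × -128 = 180.64 → 181
B = 15 + 0.12 × (173 − 15) = 15 + 0.12 × 158 = 33.96 → 34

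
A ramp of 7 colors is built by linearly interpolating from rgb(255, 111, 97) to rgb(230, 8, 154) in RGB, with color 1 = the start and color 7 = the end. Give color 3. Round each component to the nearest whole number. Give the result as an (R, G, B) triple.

(247, 77, 116)

With 7 swatches and endpoints inclusive, swatch 3 sits at t = (3 − 1)/(7 − 1) = 2/6 ≈ 0.3333.
R = 255 + 0.3333 × (230 − 255) = 246.667 → 247
G = 111 + 0.3333 × (8 − 111) = 76.67 → 77
B = 97 + 0.3333 × (154 − 97) = 115.998 → 116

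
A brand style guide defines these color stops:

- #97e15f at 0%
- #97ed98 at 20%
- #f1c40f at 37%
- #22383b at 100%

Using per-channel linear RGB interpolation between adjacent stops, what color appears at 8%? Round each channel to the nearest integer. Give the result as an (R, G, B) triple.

8% lies between the 0% and 20% stops, so the local fraction is t = (8 − 0)/(20 − 0) = 8/20 ≈ 0.4.
#97e15f → (151, 225, 95); #97ed98 → (151, 237, 152).
R = 151 + 0.4 × (151 − 151) = 151 → 151
G = 225 + 0.4 × (237 − 225) = 229.8 → 230
B = 95 + 0.4 × (152 − 95) = 117.8 → 118

(151, 230, 118)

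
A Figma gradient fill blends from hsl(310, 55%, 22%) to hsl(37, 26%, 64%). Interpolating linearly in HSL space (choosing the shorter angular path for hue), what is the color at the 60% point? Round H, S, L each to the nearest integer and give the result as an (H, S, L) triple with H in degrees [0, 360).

Hue: 37 − 310 = -273°, but |-273| > 180 so the shorter arc goes the other way: Δh = -273 + 360 = 87°.
H = 310 + 0.6 × (87) = 362.2 → 362 → 362 mod 360 = 2°
S = 55 + 0.6 × (26 − 55) = 37.6 → 38%
L = 22 + 0.6 × (64 − 22) = 47.2 → 47%

(2, 38, 47)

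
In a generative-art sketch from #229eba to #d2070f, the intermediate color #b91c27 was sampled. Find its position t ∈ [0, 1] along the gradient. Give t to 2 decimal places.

Invert the lerp on the R channel (largest span, 176): t = (185 − 34) / (210 − 34) = 151/176 = 0.85795.
Check on G: (28 − 158)/(7 − 158) = 0.8609 ✓

0.86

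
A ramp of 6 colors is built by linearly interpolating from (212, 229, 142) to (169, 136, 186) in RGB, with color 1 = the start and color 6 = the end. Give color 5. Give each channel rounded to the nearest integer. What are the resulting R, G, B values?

(178, 155, 177)

With 6 swatches and endpoints inclusive, swatch 5 sits at t = (5 − 1)/(6 − 1) = 4/5 ≈ 0.8.
R = 212 + 0.8 × (169 − 212) = 177.6 → 178
G = 229 + 0.8 × (136 − 229) = 154.6 → 155
B = 142 + 0.8 × (186 − 142) = 177.2 → 177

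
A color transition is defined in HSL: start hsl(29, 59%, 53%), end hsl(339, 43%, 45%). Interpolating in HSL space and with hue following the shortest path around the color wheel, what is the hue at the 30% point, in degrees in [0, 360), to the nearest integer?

14

Hue: 339 − 29 = 310°, but |310| > 180 so the shorter arc goes the other way: Δh = 310 − 360 = -50°.
H = 29 + 0.3 × (-50) = 14 → 14°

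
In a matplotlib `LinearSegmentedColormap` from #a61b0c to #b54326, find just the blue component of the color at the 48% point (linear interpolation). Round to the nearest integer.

24

B₁ = 12 (from #a61b0c), B₂ = 38 (from #b54326).
B = 12 + 0.48 × (38 − 12) = 24.48 → 24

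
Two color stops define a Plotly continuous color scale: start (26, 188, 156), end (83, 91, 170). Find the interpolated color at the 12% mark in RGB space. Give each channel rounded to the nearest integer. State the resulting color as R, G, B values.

12% corresponds to t = 0.12.
R = 26 + 0.12 × (83 − 26) = 26 + 0.12 × 57 = 32.84 → 33
G = 188 + 0.12 × (91 − 188) = 188 + 0.12 × -97 = 176.36 → 176
B = 156 + 0.12 × (170 − 156) = 156 + 0.12 × 14 = 157.68 → 158
So the blended color is (33, 176, 158), about #21b09e.

(33, 176, 158)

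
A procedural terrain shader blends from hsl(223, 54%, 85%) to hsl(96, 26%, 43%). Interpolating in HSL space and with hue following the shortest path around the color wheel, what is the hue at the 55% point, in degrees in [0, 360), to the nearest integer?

153

Hue arc: Δh = 96 − 223 = -127° (|Δh| ≤ 180, already the shorter path).
H = 223 + 0.55 × (-127) = 153.15 → 153°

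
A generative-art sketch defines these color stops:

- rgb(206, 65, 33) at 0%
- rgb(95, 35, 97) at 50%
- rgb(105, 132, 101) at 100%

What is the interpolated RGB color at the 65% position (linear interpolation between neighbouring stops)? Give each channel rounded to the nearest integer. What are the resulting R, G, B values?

(98, 64, 98)

65% lies between the 50% and 100% stops, so the local fraction is t = (65 − 50)/(100 − 50) = 15/50 ≈ 0.3.
R = 95 + 0.3 × (105 − 95) = 98 → 98
G = 35 + 0.3 × (132 − 35) = 64.1 → 64
B = 97 + 0.3 × (101 − 97) = 98.2 → 98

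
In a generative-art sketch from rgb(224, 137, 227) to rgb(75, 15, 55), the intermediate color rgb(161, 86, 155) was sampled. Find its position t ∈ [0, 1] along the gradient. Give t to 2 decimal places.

0.42

Invert the lerp on the B channel (largest span, 172): t = (155 − 227) / (55 − 227) = -72/-172 = 0.4186.
Check on R: (161 − 224)/(75 − 224) = 0.4228 ✓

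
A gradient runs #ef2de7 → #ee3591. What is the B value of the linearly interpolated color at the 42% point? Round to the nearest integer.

195

B₁ = 231 (from #ef2de7), B₂ = 145 (from #ee3591).
B = 231 + 0.42 × (145 − 231) = 194.88 → 195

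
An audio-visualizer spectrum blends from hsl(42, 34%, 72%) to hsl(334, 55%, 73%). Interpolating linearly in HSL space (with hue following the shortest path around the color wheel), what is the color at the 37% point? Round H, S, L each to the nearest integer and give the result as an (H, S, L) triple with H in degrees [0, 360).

Hue: 334 − 42 = 292°, but |292| > 180 so the shorter arc goes the other way: Δh = 292 − 360 = -68°.
H = 42 + 0.37 × (-68) = 16.84 → 17°
S = 34 + 0.37 × (55 − 34) = 41.77 → 42%
L = 72 + 0.37 × (73 − 72) = 72.37 → 72%

(17, 42, 72)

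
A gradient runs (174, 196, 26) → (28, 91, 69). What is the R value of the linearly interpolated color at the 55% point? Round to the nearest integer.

R = 174 + 0.55 × (28 − 174) = 93.7 → 94

94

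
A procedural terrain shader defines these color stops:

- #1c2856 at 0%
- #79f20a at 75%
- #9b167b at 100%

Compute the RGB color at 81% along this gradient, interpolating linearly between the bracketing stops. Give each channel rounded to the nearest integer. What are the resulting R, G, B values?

81% lies between the 75% and 100% stops, so the local fraction is t = (81 − 75)/(100 − 75) = 6/25 ≈ 0.24.
#79f20a → (121, 242, 10); #9b167b → (155, 22, 123).
R = 121 + 0.24 × (155 − 121) = 129.16 → 129
G = 242 + 0.24 × (22 − 242) = 189.2 → 189
B = 10 + 0.24 × (123 − 10) = 37.12 → 37

(129, 189, 37)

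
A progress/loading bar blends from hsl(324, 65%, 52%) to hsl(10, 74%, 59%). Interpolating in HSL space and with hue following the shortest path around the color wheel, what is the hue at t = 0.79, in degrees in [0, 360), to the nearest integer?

0

Hue: 10 − 324 = -314°, but |-314| > 180 so the shorter arc goes the other way: Δh = -314 + 360 = 46°.
H = 324 + 0.79 × (46) = 360.34 → 360 → 360 mod 360 = 0°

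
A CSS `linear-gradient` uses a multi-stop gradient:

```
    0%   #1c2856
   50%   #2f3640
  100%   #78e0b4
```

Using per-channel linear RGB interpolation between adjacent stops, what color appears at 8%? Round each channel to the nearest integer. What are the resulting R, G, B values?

(31, 42, 82)

8% lies between the 0% and 50% stops, so the local fraction is t = (8 − 0)/(50 − 0) = 8/50 ≈ 0.16.
#1c2856 → (28, 40, 86); #2f3640 → (47, 54, 64).
R = 28 + 0.16 × (47 − 28) = 31.04 → 31
G = 40 + 0.16 × (54 − 40) = 42.24 → 42
B = 86 + 0.16 × (64 − 86) = 82.48 → 82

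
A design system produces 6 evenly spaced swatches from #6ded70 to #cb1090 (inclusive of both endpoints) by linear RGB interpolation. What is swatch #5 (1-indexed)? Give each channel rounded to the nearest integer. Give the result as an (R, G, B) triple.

With 6 swatches and endpoints inclusive, swatch 5 sits at t = (5 − 1)/(6 − 1) = 4/5 ≈ 0.8.
#6ded70 → (109, 237, 112); #cb1090 → (203, 16, 144).
R = 109 + 0.8 × (203 − 109) = 184.2 → 184
G = 237 + 0.8 × (16 − 237) = 60.2 → 60
B = 112 + 0.8 × (144 − 112) = 137.6 → 138

(184, 60, 138)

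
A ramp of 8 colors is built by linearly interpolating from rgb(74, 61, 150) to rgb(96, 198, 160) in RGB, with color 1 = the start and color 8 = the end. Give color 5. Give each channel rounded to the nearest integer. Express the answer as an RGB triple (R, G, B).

With 8 swatches and endpoints inclusive, swatch 5 sits at t = (5 − 1)/(8 − 1) = 4/7 ≈ 0.5714.
R = 74 + 0.5714 × (96 − 74) = 86.571 → 87
G = 61 + 0.5714 × (198 − 61) = 139.282 → 139
B = 150 + 0.5714 × (160 − 150) = 155.714 → 156

(87, 139, 156)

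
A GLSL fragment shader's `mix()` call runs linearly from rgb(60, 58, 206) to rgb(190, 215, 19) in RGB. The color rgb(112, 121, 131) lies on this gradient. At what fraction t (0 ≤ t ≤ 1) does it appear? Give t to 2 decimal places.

Invert the lerp on the B channel (largest span, 187): t = (131 − 206) / (19 − 206) = -75/-187 = 0.40107.
Check on R: (112 − 60)/(190 − 60) = 0.4 ✓

0.40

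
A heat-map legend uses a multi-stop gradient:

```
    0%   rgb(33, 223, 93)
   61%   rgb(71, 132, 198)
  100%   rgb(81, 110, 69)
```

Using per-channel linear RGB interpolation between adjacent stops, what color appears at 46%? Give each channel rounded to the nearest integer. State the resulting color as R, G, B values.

(62, 154, 172)

46% lies between the 0% and 61% stops, so the local fraction is t = (46 − 0)/(61 − 0) = 46/61 ≈ 0.7541.
R = 33 + 0.7541 × (71 − 33) = 61.656 → 62
G = 223 + 0.7541 × (132 − 223) = 154.377 → 154
B = 93 + 0.7541 × (198 − 93) = 172.18 → 172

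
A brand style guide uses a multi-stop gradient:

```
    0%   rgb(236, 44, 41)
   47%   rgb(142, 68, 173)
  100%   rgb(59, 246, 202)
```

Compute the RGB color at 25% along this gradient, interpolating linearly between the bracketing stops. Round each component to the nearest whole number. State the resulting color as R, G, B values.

25% lies between the 0% and 47% stops, so the local fraction is t = (25 − 0)/(47 − 0) = 25/47 ≈ 0.5319.
R = 236 + 0.5319 × (142 − 236) = 186.001 → 186
G = 44 + 0.5319 × (68 − 44) = 56.766 → 57
B = 41 + 0.5319 × (173 − 41) = 111.211 → 111

(186, 57, 111)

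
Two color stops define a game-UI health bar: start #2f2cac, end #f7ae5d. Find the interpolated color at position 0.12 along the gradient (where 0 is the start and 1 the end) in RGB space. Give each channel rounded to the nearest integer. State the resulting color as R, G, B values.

(71, 60, 163)

#2f2cac → (47, 44, 172); #f7ae5d → (247, 174, 93).
R = 47 + 0.12 × (247 − 47) = 47 + 0.12 × 200 = 71 → 71
G = 44 + 0.12 × (174 − 44) = 44 + 0.12 × 130 = 59.6 → 60
B = 172 + 0.12 × (93 − 172) = 172 + 0.12 × -79 = 162.52 → 163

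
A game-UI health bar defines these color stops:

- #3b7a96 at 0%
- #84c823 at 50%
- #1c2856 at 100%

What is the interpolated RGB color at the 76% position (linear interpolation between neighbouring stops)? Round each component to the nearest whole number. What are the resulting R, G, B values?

76% lies between the 50% and 100% stops, so the local fraction is t = (76 − 50)/(100 − 50) = 26/50 ≈ 0.52.
#84c823 → (132, 200, 35); #1c2856 → (28, 40, 86).
R = 132 + 0.52 × (28 − 132) = 77.92 → 78
G = 200 + 0.52 × (40 − 200) = 116.8 → 117
B = 35 + 0.52 × (86 − 35) = 61.52 → 62

(78, 117, 62)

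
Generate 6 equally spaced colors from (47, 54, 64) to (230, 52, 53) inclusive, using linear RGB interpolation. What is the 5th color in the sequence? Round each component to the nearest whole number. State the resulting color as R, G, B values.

(193, 52, 55)

With 6 swatches and endpoints inclusive, swatch 5 sits at t = (5 − 1)/(6 − 1) = 4/5 ≈ 0.8.
R = 47 + 0.8 × (230 − 47) = 193.4 → 193
G = 54 + 0.8 × (52 − 54) = 52.4 → 52
B = 64 + 0.8 × (53 − 64) = 55.2 → 55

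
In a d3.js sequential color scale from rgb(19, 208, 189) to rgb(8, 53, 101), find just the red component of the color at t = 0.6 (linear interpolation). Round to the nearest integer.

R = 19 + 0.6 × (8 − 19) = 12.4 → 12

12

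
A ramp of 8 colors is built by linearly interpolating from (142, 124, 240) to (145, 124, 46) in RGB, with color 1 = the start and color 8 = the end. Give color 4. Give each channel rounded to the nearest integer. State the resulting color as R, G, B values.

(143, 124, 157)

With 8 swatches and endpoints inclusive, swatch 4 sits at t = (4 − 1)/(8 − 1) = 3/7 ≈ 0.4286.
R = 142 + 0.4286 × (145 − 142) = 143.286 → 143
G = 124 + 0.4286 × (124 − 124) = 124 → 124
B = 240 + 0.4286 × (46 − 240) = 156.852 → 157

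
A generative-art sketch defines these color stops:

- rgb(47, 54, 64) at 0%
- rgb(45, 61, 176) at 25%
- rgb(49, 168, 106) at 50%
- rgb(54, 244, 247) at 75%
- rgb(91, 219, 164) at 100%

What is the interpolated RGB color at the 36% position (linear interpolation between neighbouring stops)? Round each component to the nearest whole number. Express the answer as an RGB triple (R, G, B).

36% lies between the 25% and 50% stops, so the local fraction is t = (36 − 25)/(50 − 25) = 11/25 ≈ 0.44.
R = 45 + 0.44 × (49 − 45) = 46.76 → 47
G = 61 + 0.44 × (168 − 61) = 108.08 → 108
B = 176 + 0.44 × (106 − 176) = 145.2 → 145

(47, 108, 145)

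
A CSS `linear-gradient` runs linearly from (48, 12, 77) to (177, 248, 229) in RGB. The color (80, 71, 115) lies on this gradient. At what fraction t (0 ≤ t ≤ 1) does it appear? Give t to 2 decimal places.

Invert the lerp on the G channel (largest span, 236): t = (71 − 12) / (248 − 12) = 59/236 = 0.25.
Check on R: (80 − 48)/(177 − 48) = 0.2481 ✓

0.25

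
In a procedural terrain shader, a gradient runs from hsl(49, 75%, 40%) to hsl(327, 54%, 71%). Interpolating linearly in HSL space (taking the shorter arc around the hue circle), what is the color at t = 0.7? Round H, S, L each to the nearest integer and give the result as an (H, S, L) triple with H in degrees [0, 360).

(352, 60, 62)

Hue: 327 − 49 = 278°, but |278| > 180 so the shorter arc goes the other way: Δh = 278 − 360 = -82°.
H = 49 + 0.7 × (-82) = -8.4 → -8 → -8 mod 360 = 352°
S = 75 + 0.7 × (54 − 75) = 60.3 → 60%
L = 40 + 0.7 × (71 − 40) = 61.7 → 62%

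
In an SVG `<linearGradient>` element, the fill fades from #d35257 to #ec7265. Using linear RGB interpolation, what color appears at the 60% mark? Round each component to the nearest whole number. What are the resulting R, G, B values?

#d35257 → (211, 82, 87); #ec7265 → (236, 114, 101).
60% corresponds to t = 0.6.
R = 211 + 0.6 × (236 − 211) = 211 + 0.6 × 25 = 226 → 226
G = 82 + 0.6 × (114 − 82) = 82 + 0.6 × 32 = 101.2 → 101
B = 87 + 0.6 × (101 − 87) = 87 + 0.6 × 14 = 95.4 → 95

(226, 101, 95)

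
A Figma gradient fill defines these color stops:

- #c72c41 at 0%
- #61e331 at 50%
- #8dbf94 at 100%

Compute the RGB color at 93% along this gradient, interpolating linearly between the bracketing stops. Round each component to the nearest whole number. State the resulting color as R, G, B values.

(135, 196, 134)

93% lies between the 50% and 100% stops, so the local fraction is t = (93 − 50)/(100 − 50) = 43/50 ≈ 0.86.
#61e331 → (97, 227, 49); #8dbf94 → (141, 191, 148).
R = 97 + 0.86 × (141 − 97) = 134.84 → 135
G = 227 + 0.86 × (191 − 227) = 196.04 → 196
B = 49 + 0.86 × (148 − 49) = 134.14 → 134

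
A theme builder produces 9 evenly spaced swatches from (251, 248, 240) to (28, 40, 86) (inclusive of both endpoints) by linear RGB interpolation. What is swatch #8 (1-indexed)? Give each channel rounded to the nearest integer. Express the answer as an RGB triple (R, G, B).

(56, 66, 105)

With 9 swatches and endpoints inclusive, swatch 8 sits at t = (8 − 1)/(9 − 1) = 7/8 ≈ 0.875.
R = 251 + 0.875 × (28 − 251) = 55.875 → 56
G = 248 + 0.875 × (40 − 248) = 66 → 66
B = 240 + 0.875 × (86 − 240) = 105.25 → 105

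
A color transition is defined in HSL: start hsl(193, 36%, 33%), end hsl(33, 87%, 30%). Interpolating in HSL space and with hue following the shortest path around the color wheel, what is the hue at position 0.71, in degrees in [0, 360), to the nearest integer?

Hue arc: Δh = 33 − 193 = -160° (|Δh| ≤ 180, already the shorter path).
H = 193 + 0.71 × (-160) = 79.4 → 79°

79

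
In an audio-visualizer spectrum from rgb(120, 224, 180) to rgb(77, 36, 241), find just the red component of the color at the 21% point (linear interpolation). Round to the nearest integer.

R = 120 + 0.21 × (77 − 120) = 110.97 → 111

111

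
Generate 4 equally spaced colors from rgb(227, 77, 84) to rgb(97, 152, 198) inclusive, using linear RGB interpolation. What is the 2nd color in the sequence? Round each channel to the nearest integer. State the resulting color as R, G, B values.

(184, 102, 122)

With 4 swatches and endpoints inclusive, swatch 2 sits at t = (2 − 1)/(4 − 1) = 1/3 ≈ 0.3333.
R = 227 + 0.3333 × (97 − 227) = 183.671 → 184
G = 77 + 0.3333 × (152 − 77) = 101.998 → 102
B = 84 + 0.3333 × (198 − 84) = 121.996 → 122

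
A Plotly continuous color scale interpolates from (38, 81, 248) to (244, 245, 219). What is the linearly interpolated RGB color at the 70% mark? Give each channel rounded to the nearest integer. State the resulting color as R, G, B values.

(182, 196, 228)

70% corresponds to t = 0.7.
R = 38 + 0.7 × (244 − 38) = 38 + 0.7 × 206 = 182.2 → 182
G = 81 + 0.7 × (245 − 81) = 81 + 0.7 × 164 = 195.8 → 196
B = 248 + 0.7 × (219 − 248) = 248 + 0.7 × -29 = 227.7 → 228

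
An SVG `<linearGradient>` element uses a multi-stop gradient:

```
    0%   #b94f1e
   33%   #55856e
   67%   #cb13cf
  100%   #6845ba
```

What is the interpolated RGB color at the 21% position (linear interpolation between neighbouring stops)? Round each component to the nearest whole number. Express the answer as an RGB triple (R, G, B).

21% lies between the 0% and 33% stops, so the local fraction is t = (21 − 0)/(33 − 0) = 21/33 ≈ 0.6364.
#b94f1e → (185, 79, 30); #55856e → (85, 133, 110).
R = 185 + 0.6364 × (85 − 185) = 121.36 → 121
G = 79 + 0.6364 × (133 − 79) = 113.366 → 113
B = 30 + 0.6364 × (110 − 30) = 80.912 → 81

(121, 113, 81)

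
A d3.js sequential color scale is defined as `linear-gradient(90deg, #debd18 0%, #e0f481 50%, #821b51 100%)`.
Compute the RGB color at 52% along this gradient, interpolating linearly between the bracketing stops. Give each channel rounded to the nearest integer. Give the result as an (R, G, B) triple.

52% lies between the 50% and 100% stops, so the local fraction is t = (52 − 50)/(100 − 50) = 2/50 ≈ 0.04.
#e0f481 → (224, 244, 129); #821b51 → (130, 27, 81).
R = 224 + 0.04 × (130 − 224) = 220.24 → 220
G = 244 + 0.04 × (27 − 244) = 235.32 → 235
B = 129 + 0.04 × (81 − 129) = 127.08 → 127

(220, 235, 127)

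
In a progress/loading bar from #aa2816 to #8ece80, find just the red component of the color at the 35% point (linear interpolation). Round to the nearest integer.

R₁ = 170 (from #aa2816), R₂ = 142 (from #8ece80).
R = 170 + 0.35 × (142 − 170) = 160.2 → 160

160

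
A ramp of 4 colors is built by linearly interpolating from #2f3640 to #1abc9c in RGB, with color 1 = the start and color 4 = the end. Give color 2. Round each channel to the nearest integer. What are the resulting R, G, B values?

(40, 99, 95)

With 4 swatches and endpoints inclusive, swatch 2 sits at t = (2 − 1)/(4 − 1) = 1/3 ≈ 0.3333.
#2f3640 → (47, 54, 64); #1abc9c → (26, 188, 156).
R = 47 + 0.3333 × (26 − 47) = 40.001 → 40
G = 54 + 0.3333 × (188 − 54) = 98.662 → 99
B = 64 + 0.3333 × (156 − 64) = 94.664 → 95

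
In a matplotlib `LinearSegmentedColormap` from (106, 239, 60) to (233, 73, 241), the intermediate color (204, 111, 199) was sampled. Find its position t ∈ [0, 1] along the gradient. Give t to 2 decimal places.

0.77

Invert the lerp on the B channel (largest span, 181): t = (199 − 60) / (241 − 60) = 139/181 = 0.76796.
Check on R: (204 − 106)/(233 − 106) = 0.7717 ✓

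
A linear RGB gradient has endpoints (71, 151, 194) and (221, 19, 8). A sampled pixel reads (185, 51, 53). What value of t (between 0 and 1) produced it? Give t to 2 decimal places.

Invert the lerp on the B channel (largest span, 186): t = (53 − 194) / (8 − 194) = -141/-186 = 0.75806.
Check on R: (185 − 71)/(221 − 71) = 0.76 ✓

0.76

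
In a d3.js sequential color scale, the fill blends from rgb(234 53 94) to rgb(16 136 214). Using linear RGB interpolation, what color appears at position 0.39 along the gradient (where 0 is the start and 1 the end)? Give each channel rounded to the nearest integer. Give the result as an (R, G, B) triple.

R = 234 + 0.39 × (16 − 234) = 234 + 0.39 × -218 = 148.98 → 149
G = 53 + 0.39 × (136 − 53) = 53 + 0.39 × 83 = 85.37 → 85
B = 94 + 0.39 × (214 − 94) = 94 + 0.39 × 120 = 140.8 → 141
So the blended color is (149, 85, 141), about #95558d.

(149, 85, 141)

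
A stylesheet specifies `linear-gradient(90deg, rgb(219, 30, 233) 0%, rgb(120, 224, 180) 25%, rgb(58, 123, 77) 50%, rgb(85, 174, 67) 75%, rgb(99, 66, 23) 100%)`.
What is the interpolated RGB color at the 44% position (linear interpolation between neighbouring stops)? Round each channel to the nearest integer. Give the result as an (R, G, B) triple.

44% lies between the 25% and 50% stops, so the local fraction is t = (44 − 25)/(50 − 25) = 19/25 ≈ 0.76.
R = 120 + 0.76 × (58 − 120) = 72.88 → 73
G = 224 + 0.76 × (123 − 224) = 147.24 → 147
B = 180 + 0.76 × (77 − 180) = 101.72 → 102

(73, 147, 102)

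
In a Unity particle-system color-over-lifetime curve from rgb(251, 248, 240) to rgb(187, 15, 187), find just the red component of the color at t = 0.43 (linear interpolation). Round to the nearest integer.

R = 251 + 0.43 × (187 − 251) = 223.48 → 223

223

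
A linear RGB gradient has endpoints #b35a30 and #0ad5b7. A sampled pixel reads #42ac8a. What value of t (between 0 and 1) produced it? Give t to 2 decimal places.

0.67

Invert the lerp on the R channel (largest span, 169): t = (66 − 179) / (10 − 179) = -113/-169 = 0.66864.
Check on G: (172 − 90)/(213 − 90) = 0.6667 ✓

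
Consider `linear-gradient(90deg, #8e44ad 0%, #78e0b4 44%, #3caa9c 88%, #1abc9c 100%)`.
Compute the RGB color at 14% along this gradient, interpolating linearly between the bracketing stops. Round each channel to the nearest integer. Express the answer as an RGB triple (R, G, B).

14% lies between the 0% and 44% stops, so the local fraction is t = (14 − 0)/(44 − 0) = 14/44 ≈ 0.3182.
#8e44ad → (142, 68, 173); #78e0b4 → (120, 224, 180).
R = 142 + 0.3182 × (120 − 142) = 135 → 135
G = 68 + 0.3182 × (224 − 68) = 117.639 → 118
B = 173 + 0.3182 × (180 − 173) = 175.227 → 175

(135, 118, 175)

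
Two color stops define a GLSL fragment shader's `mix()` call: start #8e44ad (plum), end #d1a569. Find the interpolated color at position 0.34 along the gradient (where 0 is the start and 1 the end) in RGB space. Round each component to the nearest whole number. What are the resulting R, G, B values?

#8e44ad → (142, 68, 173); #d1a569 → (209, 165, 105).
R = 142 + 0.34 × (209 − 142) = 142 + 0.34 × 67 = 164.78 → 165
G = 68 + 0.34 × (165 − 68) = 68 + 0.34 × 97 = 100.98 → 101
B = 173 + 0.34 × (105 − 173) = 173 + 0.34 × -68 = 149.88 → 150
So the blended color is (165, 101, 150), about #a56596.

(165, 101, 150)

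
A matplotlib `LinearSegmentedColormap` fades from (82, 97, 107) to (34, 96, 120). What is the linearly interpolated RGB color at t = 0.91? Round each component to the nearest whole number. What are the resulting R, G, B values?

(38, 96, 119)

R = 82 + 0.91 × (34 − 82) = 82 + 0.91 × -48 = 38.32 → 38
G = 97 + 0.91 × (96 − 97) = 97 + 0.91 × -1 = 96.09 → 96
B = 107 + 0.91 × (120 − 107) = 107 + 0.91 × 13 = 118.83 → 119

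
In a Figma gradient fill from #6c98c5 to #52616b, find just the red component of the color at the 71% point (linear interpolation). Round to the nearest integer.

R₁ = 108 (from #6c98c5), R₂ = 82 (from #52616b).
R = 108 + 0.71 × (82 − 108) = 89.54 → 90

90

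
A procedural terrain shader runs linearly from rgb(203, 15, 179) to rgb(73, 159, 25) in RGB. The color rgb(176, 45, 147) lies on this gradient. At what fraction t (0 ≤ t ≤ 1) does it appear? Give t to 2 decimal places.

Invert the lerp on the B channel (largest span, 154): t = (147 − 179) / (25 − 179) = -32/-154 = 0.20779.
Check on R: (176 − 203)/(73 − 203) = 0.2077 ✓

0.21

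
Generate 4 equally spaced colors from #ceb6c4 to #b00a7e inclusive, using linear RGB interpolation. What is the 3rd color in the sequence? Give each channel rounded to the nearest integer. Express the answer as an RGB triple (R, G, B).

With 4 swatches and endpoints inclusive, swatch 3 sits at t = (3 − 1)/(4 − 1) = 2/3 ≈ 0.6667.
#ceb6c4 → (206, 182, 196); #b00a7e → (176, 10, 126).
R = 206 + 0.6667 × (176 − 206) = 185.999 → 186
G = 182 + 0.6667 × (10 − 182) = 67.328 → 67
B = 196 + 0.6667 × (126 − 196) = 149.331 → 149

(186, 67, 149)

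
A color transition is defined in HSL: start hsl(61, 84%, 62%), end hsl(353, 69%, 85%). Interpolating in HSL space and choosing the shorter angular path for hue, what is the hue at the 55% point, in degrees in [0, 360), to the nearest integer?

24

Hue: 353 − 61 = 292°, but |292| > 180 so the shorter arc goes the other way: Δh = 292 − 360 = -68°.
H = 61 + 0.55 × (-68) = 23.6 → 24°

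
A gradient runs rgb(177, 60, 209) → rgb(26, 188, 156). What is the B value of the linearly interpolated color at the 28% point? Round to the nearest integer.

194

B = 209 + 0.28 × (156 − 209) = 194.16 → 194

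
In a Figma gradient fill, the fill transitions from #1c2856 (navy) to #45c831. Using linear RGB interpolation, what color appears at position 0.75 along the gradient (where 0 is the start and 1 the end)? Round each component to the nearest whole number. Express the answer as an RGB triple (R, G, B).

(59, 160, 58)

#1c2856 → (28, 40, 86); #45c831 → (69, 200, 49).
R = 28 + 0.75 × (69 − 28) = 28 + 0.75 × 41 = 58.75 → 59
G = 40 + 0.75 × (200 − 40) = 40 + 0.75 × 160 = 160 → 160
B = 86 + 0.75 × (49 − 86) = 86 + 0.75 × -37 = 58.25 → 58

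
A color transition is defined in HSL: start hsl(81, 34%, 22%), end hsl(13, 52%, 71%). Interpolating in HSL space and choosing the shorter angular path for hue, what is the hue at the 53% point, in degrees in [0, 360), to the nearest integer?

45

Hue arc: Δh = 13 − 81 = -68° (|Δh| ≤ 180, already the shorter path).
H = 81 + 0.53 × (-68) = 44.96 → 45°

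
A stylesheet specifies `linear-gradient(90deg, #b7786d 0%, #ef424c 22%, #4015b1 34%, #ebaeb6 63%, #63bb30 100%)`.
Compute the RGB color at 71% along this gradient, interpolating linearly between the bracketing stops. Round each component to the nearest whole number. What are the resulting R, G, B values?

(206, 177, 153)

71% lies between the 63% and 100% stops, so the local fraction is t = (71 − 63)/(100 − 63) = 8/37 ≈ 0.2162.
#ebaeb6 → (235, 174, 182); #63bb30 → (99, 187, 48).
R = 235 + 0.2162 × (99 − 235) = 205.597 → 206
G = 174 + 0.2162 × (187 − 174) = 176.811 → 177
B = 182 + 0.2162 × (48 − 182) = 153.029 → 153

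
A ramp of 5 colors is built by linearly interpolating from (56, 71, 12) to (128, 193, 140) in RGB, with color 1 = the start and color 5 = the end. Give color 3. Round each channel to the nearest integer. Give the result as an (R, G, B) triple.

With 5 swatches and endpoints inclusive, swatch 3 sits at t = (3 − 1)/(5 − 1) = 2/4 ≈ 0.5.
R = 56 + 0.5 × (128 − 56) = 92 → 92
G = 71 + 0.5 × (193 − 71) = 132 → 132
B = 12 + 0.5 × (140 − 12) = 76 → 76

(92, 132, 76)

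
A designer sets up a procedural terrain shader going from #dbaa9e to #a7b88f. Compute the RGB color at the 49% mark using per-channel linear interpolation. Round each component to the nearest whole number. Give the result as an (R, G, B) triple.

#dbaa9e → (219, 170, 158); #a7b88f → (167, 184, 143).
49% corresponds to t = 0.49.
R = 219 + 0.49 × (167 − 219) = 219 + 0.49 × -52 = 193.52 → 194
G = 170 + 0.49 × (184 − 170) = 170 + 0.49 × 14 = 176.86 → 177
B = 158 + 0.49 × (143 − 158) = 158 + 0.49 × -15 = 150.65 → 151

(194, 177, 151)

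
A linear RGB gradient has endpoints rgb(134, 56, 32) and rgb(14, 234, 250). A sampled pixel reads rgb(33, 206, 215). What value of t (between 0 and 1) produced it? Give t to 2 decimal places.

Invert the lerp on the B channel (largest span, 218): t = (215 − 32) / (250 − 32) = 183/218 = 0.83945.
Check on R: (33 − 134)/(14 − 134) = 0.8417 ✓

0.84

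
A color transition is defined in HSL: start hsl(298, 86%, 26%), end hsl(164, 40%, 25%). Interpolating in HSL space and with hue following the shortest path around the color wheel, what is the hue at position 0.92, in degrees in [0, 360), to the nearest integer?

Hue arc: Δh = 164 − 298 = -134° (|Δh| ≤ 180, already the shorter path).
H = 298 + 0.92 × (-134) = 174.72 → 175°

175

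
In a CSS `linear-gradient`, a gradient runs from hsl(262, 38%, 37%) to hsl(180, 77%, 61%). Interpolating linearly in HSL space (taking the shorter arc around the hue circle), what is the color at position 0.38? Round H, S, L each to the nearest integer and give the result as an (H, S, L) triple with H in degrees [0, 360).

(231, 53, 46)

Hue arc: Δh = 180 − 262 = -82° (|Δh| ≤ 180, already the shorter path).
H = 262 + 0.38 × (-82) = 230.84 → 231°
S = 38 + 0.38 × (77 − 38) = 52.82 → 53%
L = 37 + 0.38 × (61 − 37) = 46.12 → 46%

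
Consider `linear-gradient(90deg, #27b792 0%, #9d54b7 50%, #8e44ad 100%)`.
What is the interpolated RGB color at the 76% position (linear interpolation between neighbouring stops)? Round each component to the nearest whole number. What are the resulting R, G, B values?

76% lies between the 50% and 100% stops, so the local fraction is t = (76 − 50)/(100 − 50) = 26/50 ≈ 0.52.
#9d54b7 → (157, 84, 183); #8e44ad → (142, 68, 173).
R = 157 + 0.52 × (142 − 157) = 149.2 → 149
G = 84 + 0.52 × (68 − 84) = 75.68 → 76
B = 183 + 0.52 × (173 − 183) = 177.8 → 178

(149, 76, 178)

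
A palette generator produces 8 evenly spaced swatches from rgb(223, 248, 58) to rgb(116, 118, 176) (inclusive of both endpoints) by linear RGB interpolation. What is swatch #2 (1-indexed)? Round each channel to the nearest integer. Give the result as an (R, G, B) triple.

With 8 swatches and endpoints inclusive, swatch 2 sits at t = (2 − 1)/(8 − 1) = 1/7 ≈ 0.1429.
R = 223 + 0.1429 × (116 − 223) = 207.71 → 208
G = 248 + 0.1429 × (118 − 248) = 229.423 → 229
B = 58 + 0.1429 × (176 − 58) = 74.862 → 75

(208, 229, 75)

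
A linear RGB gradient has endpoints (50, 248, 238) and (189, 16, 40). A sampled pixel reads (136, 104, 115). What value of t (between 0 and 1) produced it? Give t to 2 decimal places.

0.62

Invert the lerp on the G channel (largest span, 232): t = (104 − 248) / (16 − 248) = -144/-232 = 0.62069.
Check on R: (136 − 50)/(189 − 50) = 0.6187 ✓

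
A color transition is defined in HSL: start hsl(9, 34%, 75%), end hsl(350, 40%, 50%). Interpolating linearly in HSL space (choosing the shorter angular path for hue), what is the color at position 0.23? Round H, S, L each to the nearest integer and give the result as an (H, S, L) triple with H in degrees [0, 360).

(5, 35, 69)

Hue: 350 − 9 = 341°, but |341| > 180 so the shorter arc goes the other way: Δh = 341 − 360 = -19°.
H = 9 + 0.23 × (-19) = 4.63 → 5°
S = 34 + 0.23 × (40 − 34) = 35.38 → 35%
L = 75 + 0.23 × (50 − 75) = 69.25 → 69%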